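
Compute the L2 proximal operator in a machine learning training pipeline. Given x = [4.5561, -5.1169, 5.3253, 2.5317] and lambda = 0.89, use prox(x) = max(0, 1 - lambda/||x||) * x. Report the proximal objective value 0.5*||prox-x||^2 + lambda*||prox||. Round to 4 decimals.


Step 1: Compute ||x||.
||x|| = 9.0393
Step 2: Compute scaling factor.
scale = max(0, 1 - 0.89/9.0393) = 0.9015
Step 3: prox(x) = [4.1075, -4.6131, 4.801, 2.2824]
||prox(x)|| = 8.1493
Step 4: Proximal objective.
0.5*||prox-x||^2 = 0.3961
lambda*||prox|| = 7.2529
Total = 7.6489


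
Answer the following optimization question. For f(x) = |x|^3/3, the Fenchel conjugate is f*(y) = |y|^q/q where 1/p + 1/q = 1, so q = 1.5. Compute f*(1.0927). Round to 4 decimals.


The conjugate exponent q satisfies 1/p + 1/q = 1.
p = 3, so q = 3/(3 - 1) = 1.5
|y|^q = 1.0927^1.5 = 1.1422
f*(1.0927) = 1.1422 / 1.5 = 0.7615


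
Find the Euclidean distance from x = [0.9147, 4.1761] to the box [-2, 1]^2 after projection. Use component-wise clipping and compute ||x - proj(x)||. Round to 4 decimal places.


Project each component onto [-2, 1].
clip(0.9147) = 0.9147, clip(4.1761) = 1.0
Projection = [0.9147, 1.0]
Squared diffs: [0.0, 10.0876]
Distance = sqrt(10.0876) = 3.1761


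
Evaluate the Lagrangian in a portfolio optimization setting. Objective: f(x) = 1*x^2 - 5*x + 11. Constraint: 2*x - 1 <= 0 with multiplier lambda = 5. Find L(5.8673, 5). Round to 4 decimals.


Step 1: Evaluate f(x).
f(5.8673) = 1*5.8673^2 - 5*5.8673 + 11 = 16.0887
Step 2: Evaluate g(x).
g(5.8673) = 2*5.8673 - 1 = 10.7346
Step 3: Compute Lagrangian.
L = 16.0887 + 5*10.7346 = 69.7617


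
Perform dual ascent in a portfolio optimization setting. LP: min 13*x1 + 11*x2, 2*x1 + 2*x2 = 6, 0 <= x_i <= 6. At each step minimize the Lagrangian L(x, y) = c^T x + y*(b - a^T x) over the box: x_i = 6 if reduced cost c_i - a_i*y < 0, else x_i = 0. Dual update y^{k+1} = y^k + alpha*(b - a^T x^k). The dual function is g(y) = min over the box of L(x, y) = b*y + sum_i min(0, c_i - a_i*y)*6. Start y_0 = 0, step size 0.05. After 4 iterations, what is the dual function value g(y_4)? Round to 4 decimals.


Dual ascent for LP: min 13*x1 + 11*x2, 2*x1 + 2*x2 = 6, 0 <= x_i <= 6
Step 1: y^k = 0.0, reduced costs: (13.0, 11.0)
  x^k = (0.0, 0.0), subgradient = b - a^T x = 6.0
  y^{k+1} = 0.0 + 0.05*6.0 = 0.3
Step 2: y^k = 0.3, reduced costs: (12.4, 10.4)
  x^k = (0.0, 0.0), subgradient = b - a^T x = 6.0
  y^{k+1} = 0.3 + 0.05*6.0 = 0.6
Step 3: y^k = 0.6, reduced costs: (11.8, 9.8)
  x^k = (0.0, 0.0), subgradient = b - a^T x = 6.0
  y^{k+1} = 0.6 + 0.05*6.0 = 0.9
Step 4: y^k = 0.9, reduced costs: (11.2, 9.2)
  x^k = (0.0, 0.0), subgradient = b - a^T x = 6.0
  y^{k+1} = 0.9 + 0.05*6.0 = 1.2
Dual objective at y_4 = 1.2: reduced costs (10.6, 8.6), box minimizer x = (0.0, 0.0)
g(y_4) = b*y + (c1 - a1*y)*x1 + (c2 - a2*y)*x2 = 6*1.2 + 10.6*0.0 + 8.6*0.0 = 7.2 + 0.0 + 0.0 = 7.2


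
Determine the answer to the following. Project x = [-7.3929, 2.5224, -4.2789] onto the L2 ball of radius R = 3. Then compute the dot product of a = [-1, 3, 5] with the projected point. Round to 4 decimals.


Step 1: Compute ||x|| (intermediates to 6 decimals).
||x|| = sqrt((-7.3929)^2 + 2.5224^2 + (-4.2789)^2) = 8.90654
Step 2: Project.
Since ||x|| > R, scale = R/||x|| = 3/8.90654 = 0.336831, proj(x) = scale * x
proj(x) = [-2.490158, 0.849623, -1.441266]
Step 3: Dot product.
a^T * proj(x) = -1*(-2.490158) + 3*0.849623 + 5*(-1.441266) = -2.1673


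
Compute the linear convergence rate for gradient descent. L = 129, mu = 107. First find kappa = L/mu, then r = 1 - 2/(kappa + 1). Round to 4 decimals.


Step 1: Compute the condition number.
kappa = L/mu = 129/107 = 1.2056
Step 2: Compute the convergence rate.
r = 1 - 2/(kappa + 1) = 1 - 2*mu/(L + mu) = (L - mu)/(L + mu) = 22/236 = 0.0932


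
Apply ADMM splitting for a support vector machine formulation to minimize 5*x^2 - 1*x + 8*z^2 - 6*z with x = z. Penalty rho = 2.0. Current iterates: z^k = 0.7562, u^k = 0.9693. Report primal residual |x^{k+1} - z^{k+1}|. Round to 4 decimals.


ADMM iteration with rho = 2.0, z^k = 0.7562, u^k = 0.9693
Step 1: x-update.
Minimize 5*x^2 - 1*x + (2.0/2)*(x - 0.7562 + 0.9693)^2
FOC: (2*5 + 2.0)*x = 1 + 2.0*(0.7562 - 0.9693)
x^{k+1} = 0.0478
Step 2: z-update.
Minimize 8*z^2 - 6*z + (2.0/2)*(0.0478 - z + 0.9693)^2
FOC: (2*8 + 2.0)*z = 6 + 2.0*(0.0478 + 0.9693)
z^{k+1} = 0.4463
Step 3: u-update.
u^{k+1} = 0.9693 + 0.0478 - 0.4463 = 0.5708
Step 4: Primal residual = |0.0478 - 0.4463| = 0.3985


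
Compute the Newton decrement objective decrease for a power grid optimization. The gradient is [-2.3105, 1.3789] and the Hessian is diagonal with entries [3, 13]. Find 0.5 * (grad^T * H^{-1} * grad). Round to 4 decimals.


Step 1: H is diagonal, so H^(-1) * g = [-0.7702, 0.1061].
Step 2: g^T H^(-1) g = sum_i g_i^2 / H_ii
  = (-2.3105)^2/3 + (1.3789)^2/13
  = 1.7795 + 0.1463 = 1.9257
Step 3: Objective decrease = 0.5 * g^T H^(-1) g = 0.9629


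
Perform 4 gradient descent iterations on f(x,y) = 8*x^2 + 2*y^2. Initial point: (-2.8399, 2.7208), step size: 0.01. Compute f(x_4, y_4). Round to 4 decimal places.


Gradient descent on f(x,y) = 8*x^2 + 2*y^2.
Starting point: (-2.8399, 2.7208), alpha = 0.01
Step 1: grad_x = 2*8*-2.8399 = -45.4384, grad_y = 2*2*2.7208 = 10.8832
  x_1 = -2.8399 - 0.01*-45.4384 = -2.3855
  y_1 = 2.7208 - 0.01*10.8832 = 2.612
Step 2: grad_x = 2*8*-2.3855 = -38.1683, grad_y = 2*2*2.612 = 10.4479
  x_2 = -2.3855 - 0.01*-38.1683 = -2.0038
  y_2 = 2.612 - 0.01*10.4479 = 2.5075
Step 3: grad_x = 2*8*-2.0038 = -32.0613, grad_y = 2*2*2.5075 = 10.03
  x_3 = -2.0038 - 0.01*-32.0613 = -1.6832
  y_3 = 2.5075 - 0.01*10.03 = 2.4072
Step 4: grad_x = 2*8*-1.6832 = -26.9315, grad_y = 2*2*2.4072 = 9.6288
  x_4 = -1.6832 - 0.01*-26.9315 = -1.4139
  y_4 = 2.4072 - 0.01*9.6288 = 2.3109
f(-1.4139, 2.3109) = 8*(-1.4139)^2 + 2*2.3109^2 = 26.6736


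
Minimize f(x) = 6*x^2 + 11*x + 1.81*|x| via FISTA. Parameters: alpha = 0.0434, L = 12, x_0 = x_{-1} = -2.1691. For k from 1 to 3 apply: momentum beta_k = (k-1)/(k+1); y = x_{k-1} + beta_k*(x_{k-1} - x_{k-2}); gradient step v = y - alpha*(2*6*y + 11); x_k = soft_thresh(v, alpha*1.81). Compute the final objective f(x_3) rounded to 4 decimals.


FISTA on f(x) = 6*x^2 + 11*x + 1.81*|x|
L = 12, alpha = 0.0434
Iteration 1: beta = 0.0, y = -2.1691 + 0.0*(-2.1691 + 2.1691) = -2.1691
  grad(y) = -15.0292, v = y - alpha*grad = -1.5168
  prox(v) = soft_thresh(-1.5168, 0.0786) = -1.4383
Iteration 2: beta = 0.3333, y = -1.4383 + 0.3333*(-1.4383 + 2.1691) = -1.1947
  grad(y) = -3.3361, v = y - alpha*grad = -1.0499
  prox(v) = soft_thresh(-1.0499, 0.0786) = -0.9713
Iteration 3: beta = 0.5, y = -0.9713 + 0.5*(-0.9713 + 1.4383) = -0.7379
  grad(y) = 2.1457, v = y - alpha*grad = -0.831
  prox(v) = soft_thresh(-0.831, 0.0786) = -0.7524
f(x_3) = 6*(-0.7524)^2 + 11*(-0.7524) + 1.81*|-0.7524| = -3.5179


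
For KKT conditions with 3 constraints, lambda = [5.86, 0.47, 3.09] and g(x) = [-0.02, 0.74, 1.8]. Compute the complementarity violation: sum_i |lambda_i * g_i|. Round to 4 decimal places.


KKT complementary slackness check:
lambda_1 * g_1 = 5.86 * -0.02 = -0.1172
lambda_2 * g_2 = 0.47 * 0.74 = 0.3478
lambda_3 * g_3 = 3.09 * 1.8 = 5.562
Total violation = 0.1172 + 0.3478 + 5.562 = 6.027


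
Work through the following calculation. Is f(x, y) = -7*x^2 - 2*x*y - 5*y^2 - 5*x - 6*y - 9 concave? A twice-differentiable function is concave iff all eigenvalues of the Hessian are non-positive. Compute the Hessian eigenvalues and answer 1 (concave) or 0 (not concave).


The Hessian of f(x,y) = -7*x^2 - 2*x*y - 5*y^2 - 5*x - 6*y - 9 is:
H = [[-14, -2], [-2, -10]]
Trace = -14 - 10 = -24
Determinant = -14*-10 - (-2)^2 = 136
Discriminant = (-24)^2 - 4*136 = 32.0
Eigenvalues: lambda_1 = -14.8284, lambda_2 = -9.1716
The function is concave.

1


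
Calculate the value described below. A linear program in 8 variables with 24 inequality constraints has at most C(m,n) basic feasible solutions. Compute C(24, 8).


Each vertex corresponds to some choice of n active constraints out of m, so the number of vertices is at most C(m, n) = m! / (n!(m-n)!).
m = 24, n = 8
Numerator: 24 * 23 * 22 * 21 * 20 * 19 * 18 * 17
Denominator: 8! = 40320
C(24, 8) = 735471


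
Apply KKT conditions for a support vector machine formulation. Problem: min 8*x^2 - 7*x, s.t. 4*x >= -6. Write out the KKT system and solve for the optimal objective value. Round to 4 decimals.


Step 1: Try lambda = 0 (constraint inactive).
Stationarity: 2*8*x - 7 = 0
x* = 7/(2*8) = 0.4375
Check constraint: 4*0.4375 = 1.75 >= -6 -- satisfied.
Step 2: Compute optimal value.
f(x*) = 8*0.4375^2 - 7*0.4375 = -1.5313


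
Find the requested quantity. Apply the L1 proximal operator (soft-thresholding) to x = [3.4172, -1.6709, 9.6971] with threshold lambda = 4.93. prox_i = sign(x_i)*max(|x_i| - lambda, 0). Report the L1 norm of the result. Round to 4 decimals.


Soft-thresholding with lambda = 4.93:
prox(3.4172) = sign(3.4172)*max(|3.4172| - 4.93, 0) = 0.0
prox(-1.6709) = sign(-1.6709)*max(|-1.6709| - 4.93, 0) = 0.0
prox(9.6971) = sign(9.6971)*max(|9.6971| - 4.93, 0) = 4.7671
prox(x) = [0.0, 0.0, 4.7671]
||prox(x)||_1 = 0.0 + 0.0 + 4.7671 = 4.7671


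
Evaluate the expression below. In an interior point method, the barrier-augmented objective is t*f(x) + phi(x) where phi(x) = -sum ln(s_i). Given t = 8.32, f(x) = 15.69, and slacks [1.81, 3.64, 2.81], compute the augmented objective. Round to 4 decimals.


Step 1: Compute log-barrier.
ln values: [0.5933, 1.292, 1.0332]
phi = -(0.5933 + 1.292 + 1.0332) = -2.9185
Step 2: Compute augmented objective.
t*f(x) = 8.32*15.69 = 130.5408
Total = 130.5408 - 2.9185 = 127.6223


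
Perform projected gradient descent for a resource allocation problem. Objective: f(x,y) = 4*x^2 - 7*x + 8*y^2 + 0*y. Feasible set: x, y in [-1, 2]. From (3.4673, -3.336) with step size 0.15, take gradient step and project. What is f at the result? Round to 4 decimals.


Step 1: Compute gradient at (3.4673, -3.336).
grad_x = 2*4*3.4673 - 7 = 20.7384
grad_y = 2*8*-3.336 + 0 = -53.376
Step 2: Gradient step.
x_raw = 3.4673 - 0.15*20.7384 = 0.3565
y_raw = -3.336 - 0.15*-53.376 = 4.6704
Step 3: Project onto [-1, 2].
x_proj = clip(0.3565) = 0.3565
y_proj = clip(4.6704) = 2.0
Step 4: Evaluate f.
f(0.3565, 2.0) = 30.0127


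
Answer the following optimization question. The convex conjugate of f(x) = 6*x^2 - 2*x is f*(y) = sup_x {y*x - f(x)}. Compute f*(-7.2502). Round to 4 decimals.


f*(y) = sup_x {y*x - a*x^2 - b*x} = sup_x {(y-b)*x - a*x^2}
FOC: (y - b) - 2a*x = 0 => x* = (y - b)/(2a)
x* = (-7.2502 + 2)/(2*6) = -0.4375
f*(-7.2502) = (y-b)^2/(4a) = (-7.2502 + 2)^2/(4*6)
= 27.5646/24 = 1.1485


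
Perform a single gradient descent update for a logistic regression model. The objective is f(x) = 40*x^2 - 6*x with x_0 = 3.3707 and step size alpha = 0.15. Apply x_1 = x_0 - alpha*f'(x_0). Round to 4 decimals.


We compute the gradient at x_0 and apply the update.
f'(x) = 80*x - 6
f'(3.3707) = 80*3.3707 - 6 = 263.656
x_1 = 3.3707 - 0.15*263.656 = -36.1777


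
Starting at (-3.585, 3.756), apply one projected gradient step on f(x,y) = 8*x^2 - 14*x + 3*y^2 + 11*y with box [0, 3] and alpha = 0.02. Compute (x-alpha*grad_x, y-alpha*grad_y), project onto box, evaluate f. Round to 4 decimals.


Step 1: Compute gradient at (-3.585, 3.756).
grad_x = 2*8*-3.585 - 14 = -71.36
grad_y = 2*3*3.756 + 11 = 33.536
Step 2: Gradient step.
x_raw = -3.585 - 0.02*-71.36 = -2.1578
y_raw = 3.756 - 0.02*33.536 = 3.0853
Step 3: Project onto [0, 3].
x_proj = clip(-2.1578) = 0.0
y_proj = clip(3.0853) = 3.0
Step 4: Evaluate f.
f(0.0, 3.0) = 60.0


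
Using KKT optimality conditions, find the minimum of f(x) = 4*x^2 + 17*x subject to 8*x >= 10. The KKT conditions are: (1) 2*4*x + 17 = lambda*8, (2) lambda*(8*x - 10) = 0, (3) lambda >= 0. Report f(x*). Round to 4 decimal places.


Step 1: Try lambda = 0 (constraint inactive).
x_unc = -17/(2*4) = -2.125
Check: 8*-2.125 = -17.0 < 10 -- violated!
Step 2: Constraint must be active: 8*x = 10
x* = 10/8 = 1.25
lambda = (2*4*1.25 + 17)/8 = 3.375
Step 3: Compute optimal value.
f(x*) = 4*1.25^2 + 17*1.25 = 27.5


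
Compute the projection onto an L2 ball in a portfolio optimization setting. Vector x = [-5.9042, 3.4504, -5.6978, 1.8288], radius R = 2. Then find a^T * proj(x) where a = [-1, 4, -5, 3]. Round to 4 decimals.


Step 1: Compute ||x|| (intermediates to 6 decimals).
||x|| = sqrt((-5.9042)^2 + 3.4504^2 + (-5.6978)^2 + 1.8288^2) = 9.087039
Step 2: Project.
Since ||x|| > R, scale = R/||x|| = 2/9.087039 = 0.220094, proj(x) = scale * x
proj(x) = [-1.299479, 0.759412, -1.254052, 0.402508]
Step 3: Dot product.
a^T * proj(x) = -1*(-1.299479) + 4*0.759412 - 5*(-1.254052) + 3*0.402508 = 11.8149


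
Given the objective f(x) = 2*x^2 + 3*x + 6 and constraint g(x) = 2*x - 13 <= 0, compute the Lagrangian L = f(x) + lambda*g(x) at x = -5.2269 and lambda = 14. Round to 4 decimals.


Step 1: Evaluate f(x).
f(-5.2269) = 2*(-5.2269)^2 + 3*(-5.2269) + 6 = 44.9603
Step 2: Evaluate g(x).
g(-5.2269) = 2*-5.2269 - 13 = -23.4538
Step 3: Compute Lagrangian.
L = 44.9603 + 14*-23.4538 = -283.3929


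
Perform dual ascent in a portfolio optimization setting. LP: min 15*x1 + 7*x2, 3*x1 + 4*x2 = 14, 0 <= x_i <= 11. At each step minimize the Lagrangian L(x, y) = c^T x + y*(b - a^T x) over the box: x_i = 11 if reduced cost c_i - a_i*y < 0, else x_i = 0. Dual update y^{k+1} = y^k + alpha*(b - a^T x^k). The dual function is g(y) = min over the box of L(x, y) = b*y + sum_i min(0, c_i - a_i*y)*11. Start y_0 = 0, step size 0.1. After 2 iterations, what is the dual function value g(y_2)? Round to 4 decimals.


Dual ascent for LP: min 15*x1 + 7*x2, 3*x1 + 4*x2 = 14, 0 <= x_i <= 11
Step 1: y^k = 0.0, reduced costs: (15.0, 7.0)
  x^k = (0.0, 0.0), subgradient = b - a^T x = 14.0
  y^{k+1} = 0.0 + 0.1*14.0 = 1.4
Step 2: y^k = 1.4, reduced costs: (10.8, 1.4)
  x^k = (0.0, 0.0), subgradient = b - a^T x = 14.0
  y^{k+1} = 1.4 + 0.1*14.0 = 2.8
Dual objective at y_2 = 2.8: reduced costs (6.6, -4.2), box minimizer x = (0.0, 11.0)
g(y_2) = b*y + (c1 - a1*y)*x1 + (c2 - a2*y)*x2 = 14*2.8 + 6.6*0.0 + (-4.2)*11.0 = 39.2 + 0.0 - 46.2 = -7.0


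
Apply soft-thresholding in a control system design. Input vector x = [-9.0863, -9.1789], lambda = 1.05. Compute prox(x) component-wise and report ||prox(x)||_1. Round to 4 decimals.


Soft-thresholding with lambda = 1.05:
prox(-9.0863) = sign(-9.0863)*max(|-9.0863| - 1.05, 0) = -8.0363
prox(-9.1789) = sign(-9.1789)*max(|-9.1789| - 1.05, 0) = -8.1289
prox(x) = [-8.0363, -8.1289]
||prox(x)||_1 = 8.0363 + 8.1289 = 16.1652


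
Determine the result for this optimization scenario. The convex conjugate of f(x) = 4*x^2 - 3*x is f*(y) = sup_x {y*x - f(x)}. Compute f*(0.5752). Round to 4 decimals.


f*(y) = sup_x {y*x - a*x^2 - b*x} = sup_x {(y-b)*x - a*x^2}
FOC: (y - b) - 2a*x = 0 => x* = (y - b)/(2a)
x* = (0.5752 + 3)/(2*4) = 0.4469
f*(0.5752) = (y-b)^2/(4a) = (0.5752 + 3)^2/(4*4)
= 12.7821/16 = 0.7989


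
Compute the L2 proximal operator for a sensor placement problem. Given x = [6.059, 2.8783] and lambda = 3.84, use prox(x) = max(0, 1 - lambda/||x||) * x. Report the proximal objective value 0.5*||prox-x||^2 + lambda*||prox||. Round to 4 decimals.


Step 1: Compute ||x||.
||x|| = 6.7079
Step 2: Compute scaling factor.
scale = max(0, 1 - 3.84/6.7079) = 0.4275
Step 3: prox(x) = [2.5905, 1.2306]
||prox(x)|| = 2.8679
Step 4: Proximal objective.
0.5*||prox-x||^2 = 7.3728
lambda*||prox|| = 11.0127
Total = 18.3856


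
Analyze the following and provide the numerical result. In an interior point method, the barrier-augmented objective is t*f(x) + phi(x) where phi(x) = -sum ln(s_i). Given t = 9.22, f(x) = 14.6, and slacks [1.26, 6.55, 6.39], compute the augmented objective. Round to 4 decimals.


Step 1: Compute log-barrier.
ln values: [0.2311, 1.8795, 1.8547]
phi = -(0.2311 + 1.8795 + 1.8547) = -3.9653
Step 2: Compute augmented objective.
t*f(x) = 9.22*14.6 = 134.612
Total = 134.612 - 3.9653 = 130.6467


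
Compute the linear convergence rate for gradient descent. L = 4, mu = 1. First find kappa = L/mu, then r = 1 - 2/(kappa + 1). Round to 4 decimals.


Step 1: Compute the condition number.
kappa = L/mu = 4/1 = 4.0
Step 2: Compute the convergence rate.
r = 1 - 2/(kappa + 1) = 1 - 2*mu/(L + mu) = (L - mu)/(L + mu) = 3/5 = 0.6


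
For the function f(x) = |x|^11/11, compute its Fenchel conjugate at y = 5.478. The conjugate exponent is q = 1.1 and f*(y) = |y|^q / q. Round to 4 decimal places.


The conjugate exponent q satisfies 1/p + 1/q = 1.
p = 11, so q = 11/(11 - 1) = 1.1
|y|^q = 5.478^1.1 = 6.4936
f*(5.478) = 6.4936 / 1.1 = 5.9033


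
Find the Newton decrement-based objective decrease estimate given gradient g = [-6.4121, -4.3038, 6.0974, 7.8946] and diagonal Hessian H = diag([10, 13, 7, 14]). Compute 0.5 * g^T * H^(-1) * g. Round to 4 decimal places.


Step 1: H is diagonal, so H^(-1) * g = [-0.6412, -0.3311, 0.8711, 0.5639].
Step 2: g^T H^(-1) g = sum_i g_i^2 / H_ii
  = (-6.4121)^2/10 + (-4.3038)^2/13 + (6.0974)^2/7 + (7.8946)^2/14
  = 4.1115 + 1.4248 + 5.3112 + 4.4518 = 15.2993
Step 3: Objective decrease = 0.5 * g^T H^(-1) g = 7.6496


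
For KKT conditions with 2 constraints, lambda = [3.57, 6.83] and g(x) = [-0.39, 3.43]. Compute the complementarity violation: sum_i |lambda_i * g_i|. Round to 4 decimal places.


KKT complementary slackness check:
lambda_1 * g_1 = 3.57 * -0.39 = -1.3923
lambda_2 * g_2 = 6.83 * 3.43 = 23.4269
Total violation = 1.3923 + 23.4269 = 24.8192


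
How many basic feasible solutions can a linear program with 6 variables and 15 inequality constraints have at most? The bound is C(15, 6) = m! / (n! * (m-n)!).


Each vertex corresponds to some choice of n active constraints out of m, so the number of vertices is at most C(m, n) = m! / (n!(m-n)!).
m = 15, n = 6
Numerator: 15 * 14 * 13 * 12 * 11 * 10
Denominator: 6! = 720
C(15, 6) = 5005


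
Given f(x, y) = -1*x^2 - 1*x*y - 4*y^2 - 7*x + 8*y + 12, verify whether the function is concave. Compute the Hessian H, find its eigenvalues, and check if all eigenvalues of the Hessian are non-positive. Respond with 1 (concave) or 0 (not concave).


The Hessian of f(x,y) = -1*x^2 - 1*x*y - 4*y^2 - 7*x + 8*y + 12 is:
H = [[-2, -1], [-1, -8]]
Trace = -2 - 8 = -10
Determinant = -2*-8 - (-1)^2 = 15
Discriminant = (-10)^2 - 4*15 = 40.0
Eigenvalues: lambda_1 = -8.1623, lambda_2 = -1.8377
The function is concave.

1


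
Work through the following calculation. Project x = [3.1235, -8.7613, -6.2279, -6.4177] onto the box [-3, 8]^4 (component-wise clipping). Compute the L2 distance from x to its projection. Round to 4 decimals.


Project each component onto [-3, 8].
clip(3.1235) = 3.1235, clip(-8.7613) = -3.0, clip(-6.2279) = -3.0, clip(-6.4177) = -3.0
Projection = [3.1235, -3.0, -3.0, -3.0]
Squared diffs: [0.0, 33.1926, 10.4193, 11.6807]
Distance = sqrt(55.2926) = 7.4359


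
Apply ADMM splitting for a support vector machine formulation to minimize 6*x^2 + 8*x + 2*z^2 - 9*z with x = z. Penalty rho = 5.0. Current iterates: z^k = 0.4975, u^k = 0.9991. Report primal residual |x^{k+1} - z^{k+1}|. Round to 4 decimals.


ADMM iteration with rho = 5.0, z^k = 0.4975, u^k = 0.9991
Step 1: x-update.
Minimize 6*x^2 + 8*x + (5.0/2)*(x - 0.4975 + 0.9991)^2
FOC: (2*6 + 5.0)*x = -8 + 5.0*(0.4975 - 0.9991)
x^{k+1} = -0.6181
Step 2: z-update.
Minimize 2*z^2 - 9*z + (5.0/2)*(-0.6181 - z + 0.9991)^2
FOC: (2*2 + 5.0)*z = 9 + 5.0*(-0.6181 + 0.9991)
z^{k+1} = 1.2117
Step 3: u-update.
u^{k+1} = 0.9991 - 0.6181 - 1.2117 = -0.8307
Step 4: Primal residual = |-0.6181 - 1.2117| = 1.8298


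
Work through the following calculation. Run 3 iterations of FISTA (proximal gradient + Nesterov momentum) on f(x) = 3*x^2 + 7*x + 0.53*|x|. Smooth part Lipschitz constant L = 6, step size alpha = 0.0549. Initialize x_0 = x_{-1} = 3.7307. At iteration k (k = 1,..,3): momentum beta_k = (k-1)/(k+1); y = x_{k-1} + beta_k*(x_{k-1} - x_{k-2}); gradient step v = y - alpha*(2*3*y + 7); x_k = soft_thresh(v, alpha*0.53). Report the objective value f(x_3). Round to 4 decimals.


FISTA on f(x) = 3*x^2 + 7*x + 0.53*|x|
L = 6, alpha = 0.0549
Iteration 1: beta = 0.0, y = 3.7307 + 0.0*(3.7307 - 3.7307) = 3.7307
  grad(y) = 29.3842, v = y - alpha*grad = 2.1175
  prox(v) = soft_thresh(2.1175, 0.0291) = 2.0884
Iteration 2: beta = 0.3333, y = 2.0884 + 0.3333*(2.0884 - 3.7307) = 1.541
  grad(y) = 16.2459, v = y - alpha*grad = 0.6491
  prox(v) = soft_thresh(0.6491, 0.0291) = 0.62
Iteration 3: beta = 0.5, y = 0.62 + 0.5*(0.62 - 2.0884) = -0.1142
  grad(y) = 6.3146, v = y - alpha*grad = -0.4609
  prox(v) = soft_thresh(-0.4609, 0.0291) = -0.4318
f(x_3) = 3*(-0.4318)^2 + 7*(-0.4318) + 0.53*|-0.4318| = -2.2344


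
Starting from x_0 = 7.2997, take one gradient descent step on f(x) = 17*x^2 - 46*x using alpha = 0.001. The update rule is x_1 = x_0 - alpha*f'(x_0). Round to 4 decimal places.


We compute the gradient at x_0 and apply the update.
f'(x) = 34*x - 46
f'(7.2997) = 34*7.2997 - 46 = 202.1898
x_1 = 7.2997 - 0.001*202.1898 = 7.0975


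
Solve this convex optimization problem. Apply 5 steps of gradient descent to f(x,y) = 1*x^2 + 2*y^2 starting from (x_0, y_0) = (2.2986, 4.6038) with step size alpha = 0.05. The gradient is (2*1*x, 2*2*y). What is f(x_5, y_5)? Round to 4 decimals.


Gradient descent on f(x,y) = 1*x^2 + 2*y^2.
Starting point: (2.2986, 4.6038), alpha = 0.05
Step 1: grad_x = 2*1*2.2986 = 4.5972, grad_y = 2*2*4.6038 = 18.4152
  x_1 = 2.2986 - 0.05*4.5972 = 2.0687
  y_1 = 4.6038 - 0.05*18.4152 = 3.683
Step 2: grad_x = 2*1*2.0687 = 4.1375, grad_y = 2*2*3.683 = 14.7322
  x_2 = 2.0687 - 0.05*4.1375 = 1.8619
  y_2 = 3.683 - 0.05*14.7322 = 2.9464
Step 3: grad_x = 2*1*1.8619 = 3.7237, grad_y = 2*2*2.9464 = 11.7857
  x_3 = 1.8619 - 0.05*3.7237 = 1.6757
  y_3 = 2.9464 - 0.05*11.7857 = 2.3571
Step 4: grad_x = 2*1*1.6757 = 3.3514, grad_y = 2*2*2.3571 = 9.4286
  x_4 = 1.6757 - 0.05*3.3514 = 1.5081
  y_4 = 2.3571 - 0.05*9.4286 = 1.8857
Step 5: grad_x = 2*1*1.5081 = 3.0162, grad_y = 2*2*1.8857 = 7.5429
  x_5 = 1.5081 - 0.05*3.0162 = 1.3573
  y_5 = 1.8857 - 0.05*7.5429 = 1.5086
f(1.3573, 1.5086) = 1*1.3573^2 + 2*1.5086^2 = 6.3939


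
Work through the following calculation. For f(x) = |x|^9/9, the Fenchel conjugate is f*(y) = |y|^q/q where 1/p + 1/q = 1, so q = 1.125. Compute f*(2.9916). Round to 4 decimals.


The conjugate exponent q satisfies 1/p + 1/q = 1.
p = 9, so q = 9/(9 - 1) = 1.125
|y|^q = 2.9916^1.125 = 3.4308
f*(2.9916) = 3.4308 / 1.125 = 3.0496


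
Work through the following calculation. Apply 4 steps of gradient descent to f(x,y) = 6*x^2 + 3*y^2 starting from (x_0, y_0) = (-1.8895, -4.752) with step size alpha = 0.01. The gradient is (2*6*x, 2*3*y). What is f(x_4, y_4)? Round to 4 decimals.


Gradient descent on f(x,y) = 6*x^2 + 3*y^2.
Starting point: (-1.8895, -4.752), alpha = 0.01
Step 1: grad_x = 2*6*-1.8895 = -22.674, grad_y = 2*3*-4.752 = -28.512
  x_1 = -1.8895 - 0.01*-22.674 = -1.6628
  y_1 = -4.752 - 0.01*-28.512 = -4.4669
Step 2: grad_x = 2*6*-1.6628 = -19.9531, grad_y = 2*3*-4.4669 = -26.8013
  x_2 = -1.6628 - 0.01*-19.9531 = -1.4632
  y_2 = -4.4669 - 0.01*-26.8013 = -4.1989
Step 3: grad_x = 2*6*-1.4632 = -17.5587, grad_y = 2*3*-4.1989 = -25.1932
  x_3 = -1.4632 - 0.01*-17.5587 = -1.2876
  y_3 = -4.1989 - 0.01*-25.1932 = -3.9469
Step 4: grad_x = 2*6*-1.2876 = -15.4517, grad_y = 2*3*-3.9469 = -23.6816
  x_4 = -1.2876 - 0.01*-15.4517 = -1.1331
  y_4 = -3.9469 - 0.01*-23.6816 = -3.7101
f(-1.1331, -3.7101) = 6*(-1.1331)^2 + 3*(-3.7101)^2 = 48.9988


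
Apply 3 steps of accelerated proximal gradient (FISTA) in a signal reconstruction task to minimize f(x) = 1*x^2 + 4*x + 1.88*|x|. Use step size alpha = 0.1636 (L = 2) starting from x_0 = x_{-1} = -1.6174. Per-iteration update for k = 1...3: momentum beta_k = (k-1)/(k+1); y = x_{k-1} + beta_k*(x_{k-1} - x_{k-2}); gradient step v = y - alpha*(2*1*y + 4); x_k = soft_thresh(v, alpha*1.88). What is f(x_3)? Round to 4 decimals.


FISTA on f(x) = 1*x^2 + 4*x + 1.88*|x|
L = 2, alpha = 0.1636
Iteration 1: beta = 0.0, y = -1.6174 + 0.0*(-1.6174 + 1.6174) = -1.6174
  grad(y) = 0.7652, v = y - alpha*grad = -1.7426
  prox(v) = soft_thresh(-1.7426, 0.3076) = -1.435
Iteration 2: beta = 0.3333, y = -1.435 + 0.3333*(-1.435 + 1.6174) = -1.3742
  grad(y) = 1.2516, v = y - alpha*grad = -1.579
  prox(v) = soft_thresh(-1.579, 0.3076) = -1.2714
Iteration 3: beta = 0.5, y = -1.2714 + 0.5*(-1.2714 + 1.435) = -1.1896
  grad(y) = 1.6208, v = y - alpha*grad = -1.4548
  prox(v) = soft_thresh(-1.4548, 0.3076) = -1.1472
f(x_3) = 1*(-1.1472)^2 + 4*(-1.1472) + 1.88*|-1.1472| = -1.116


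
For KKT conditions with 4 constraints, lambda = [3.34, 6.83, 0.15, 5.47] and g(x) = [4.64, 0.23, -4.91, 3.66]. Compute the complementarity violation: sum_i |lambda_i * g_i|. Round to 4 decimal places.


KKT complementary slackness check:
lambda_1 * g_1 = 3.34 * 4.64 = 15.4976
lambda_2 * g_2 = 6.83 * 0.23 = 1.5709
lambda_3 * g_3 = 0.15 * -4.91 = -0.7365
lambda_4 * g_4 = 5.47 * 3.66 = 20.0202
Total violation = 15.4976 + 1.5709 + 0.7365 + 20.0202 = 37.8252


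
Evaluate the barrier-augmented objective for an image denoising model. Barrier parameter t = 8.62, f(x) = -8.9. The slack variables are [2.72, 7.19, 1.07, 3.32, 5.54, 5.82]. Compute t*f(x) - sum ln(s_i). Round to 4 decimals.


Step 1: Compute log-barrier.
ln values: [1.0006, 1.9727, 0.0677, 1.2, 1.712, 1.7613]
phi = -(1.0006 + 1.9727 + 0.0677 + 1.2 + 1.712 + 1.7613) = -7.7142
Step 2: Compute augmented objective.
t*f(x) = 8.62*-8.9 = -76.718
Total = -76.718 - 7.7142 = -84.4322


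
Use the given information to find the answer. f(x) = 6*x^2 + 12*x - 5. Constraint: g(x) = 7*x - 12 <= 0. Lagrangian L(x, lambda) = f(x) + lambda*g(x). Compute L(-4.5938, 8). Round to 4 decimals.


Step 1: Evaluate f(x).
f(-4.5938) = 6*(-4.5938)^2 + 12*(-4.5938) - 5 = 66.4924
Step 2: Evaluate g(x).
g(-4.5938) = 7*-4.5938 - 12 = -44.1566
Step 3: Compute Lagrangian.
L = 66.4924 + 8*-44.1566 = -286.7604


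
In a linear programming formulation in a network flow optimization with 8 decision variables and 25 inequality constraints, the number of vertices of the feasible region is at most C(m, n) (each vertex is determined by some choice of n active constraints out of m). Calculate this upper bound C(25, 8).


Each vertex corresponds to some choice of n active constraints out of m, so the number of vertices is at most C(m, n) = m! / (n!(m-n)!).
m = 25, n = 8
Numerator: 25 * 24 * 23 * 22 * 21 * 20 * 19 * 18
Denominator: 8! = 40320
C(25, 8) = 1081575


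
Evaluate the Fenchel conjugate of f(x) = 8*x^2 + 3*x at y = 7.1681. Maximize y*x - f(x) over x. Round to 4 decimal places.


f*(y) = sup_x {y*x - a*x^2 - b*x} = sup_x {(y-b)*x - a*x^2}
FOC: (y - b) - 2a*x = 0 => x* = (y - b)/(2a)
x* = (7.1681 - 3)/(2*8) = 0.2605
f*(7.1681) = (y-b)^2/(4a) = (7.1681 - 3)^2/(4*8)
= 17.3731/32 = 0.5429


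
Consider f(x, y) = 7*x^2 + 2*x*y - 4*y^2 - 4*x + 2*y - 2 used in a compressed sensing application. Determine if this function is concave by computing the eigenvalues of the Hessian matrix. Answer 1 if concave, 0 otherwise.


The Hessian of f(x,y) = 7*x^2 + 2*x*y - 4*y^2 - 4*x + 2*y - 2 is:
H = [[14, 2], [2, -8]]
Trace = 14 - 8 = 6
Determinant = 14*-8 - (2)^2 = -116
Discriminant = (6)^2 - 4*-116 = 500.0
Eigenvalues: lambda_1 = -8.1803, lambda_2 = 14.1803
The function is not concave.

0


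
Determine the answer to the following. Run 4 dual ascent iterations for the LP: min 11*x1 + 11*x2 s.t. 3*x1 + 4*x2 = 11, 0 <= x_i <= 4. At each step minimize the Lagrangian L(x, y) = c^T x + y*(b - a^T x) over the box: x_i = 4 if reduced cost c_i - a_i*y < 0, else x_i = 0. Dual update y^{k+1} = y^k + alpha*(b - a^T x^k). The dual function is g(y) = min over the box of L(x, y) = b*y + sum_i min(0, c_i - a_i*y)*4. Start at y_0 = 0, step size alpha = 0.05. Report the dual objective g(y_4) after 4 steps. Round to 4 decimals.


Dual ascent for LP: min 11*x1 + 11*x2, 3*x1 + 4*x2 = 11, 0 <= x_i <= 4
Step 1: y^k = 0.0, reduced costs: (11.0, 11.0)
  x^k = (0.0, 0.0), subgradient = b - a^T x = 11.0
  y^{k+1} = 0.0 + 0.05*11.0 = 0.55
Step 2: y^k = 0.55, reduced costs: (9.35, 8.8)
  x^k = (0.0, 0.0), subgradient = b - a^T x = 11.0
  y^{k+1} = 0.55 + 0.05*11.0 = 1.1
Step 3: y^k = 1.1, reduced costs: (7.7, 6.6)
  x^k = (0.0, 0.0), subgradient = b - a^T x = 11.0
  y^{k+1} = 1.1 + 0.05*11.0 = 1.65
Step 4: y^k = 1.65, reduced costs: (6.05, 4.4)
  x^k = (0.0, 0.0), subgradient = b - a^T x = 11.0
  y^{k+1} = 1.65 + 0.05*11.0 = 2.2
Dual objective at y_4 = 2.2: reduced costs (4.4, 2.2), box minimizer x = (0.0, 0.0)
g(y_4) = b*y + (c1 - a1*y)*x1 + (c2 - a2*y)*x2 = 11*2.2 + 4.4*0.0 + 2.2*0.0 = 24.2 + 0.0 + 0.0 = 24.2


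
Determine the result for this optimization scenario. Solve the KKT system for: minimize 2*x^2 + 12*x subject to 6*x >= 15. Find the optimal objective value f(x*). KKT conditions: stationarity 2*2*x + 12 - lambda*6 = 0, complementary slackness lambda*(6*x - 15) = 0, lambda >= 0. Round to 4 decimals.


Step 1: Try lambda = 0 (constraint inactive).
x_unc = -12/(2*2) = -3.0
Check: 6*-3.0 = -18.0 < 15 -- violated!
Step 2: Constraint must be active: 6*x = 15
x* = 15/6 = 2.5
lambda = (2*2*2.5 + 12)/6 = 3.6667
Step 3: Compute optimal value.
f(x*) = 2*2.5^2 + 12*2.5 = 42.5


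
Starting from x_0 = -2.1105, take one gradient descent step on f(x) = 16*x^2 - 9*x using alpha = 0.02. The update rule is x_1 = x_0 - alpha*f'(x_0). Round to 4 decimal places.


We compute the gradient at x_0 and apply the update.
f'(x) = 32*x - 9
f'(-2.1105) = 32*-2.1105 - 9 = -76.536
x_1 = -2.1105 - 0.02*-76.536 = -0.5798


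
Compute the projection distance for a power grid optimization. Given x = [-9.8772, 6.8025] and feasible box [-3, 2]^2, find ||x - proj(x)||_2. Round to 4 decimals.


Project each component onto [-3, 2].
clip(-9.8772) = -3.0, clip(6.8025) = 2.0
Projection = [-3.0, 2.0]
Squared diffs: [47.2959, 23.064]
Distance = sqrt(70.3599) = 8.3881


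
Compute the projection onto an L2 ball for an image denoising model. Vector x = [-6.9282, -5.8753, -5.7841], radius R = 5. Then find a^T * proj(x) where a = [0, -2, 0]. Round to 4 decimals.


Step 1: Compute ||x|| (intermediates to 6 decimals).
||x|| = sqrt((-6.9282)^2 + (-5.8753)^2 + (-5.7841)^2) = 10.769165
Step 2: Project.
Since ||x|| > R, scale = R/||x|| = 5/10.769165 = 0.464289, proj(x) = scale * x
proj(x) = [-3.216687, -2.727837, -2.685494]
Step 3: Dot product.
a^T * proj(x) = 0*(-3.216687) - 2*(-2.727837) + 0*(-2.685494) = 5.4557


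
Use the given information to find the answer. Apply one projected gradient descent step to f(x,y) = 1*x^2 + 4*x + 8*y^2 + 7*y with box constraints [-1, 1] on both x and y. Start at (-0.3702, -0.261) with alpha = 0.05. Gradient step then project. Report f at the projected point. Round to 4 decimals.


Step 1: Compute gradient at (-0.3702, -0.261).
grad_x = 2*1*-0.3702 + 4 = 3.2596
grad_y = 2*8*-0.261 + 7 = 2.824
Step 2: Gradient step.
x_raw = -0.3702 - 0.05*3.2596 = -0.5332
y_raw = -0.261 - 0.05*2.824 = -0.4022
Step 3: Project onto [-1, 1].
x_proj = clip(-0.5332) = -0.5332
y_proj = clip(-0.4022) = -0.4022
Step 4: Evaluate f.
f(-0.5332, -0.4022) = -3.3697


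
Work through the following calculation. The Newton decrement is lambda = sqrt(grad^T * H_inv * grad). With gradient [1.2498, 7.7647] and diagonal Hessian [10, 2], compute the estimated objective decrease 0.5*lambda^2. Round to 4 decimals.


Step 1: H is diagonal, so H^(-1) * g = [0.125, 3.8824].
Step 2: g^T H^(-1) g = sum_i g_i^2 / H_ii
  = (1.2498)^2/10 + (7.7647)^2/2
  = 0.1562 + 30.1453 = 30.3015
Step 3: Objective decrease = 0.5 * g^T H^(-1) g = 15.1507


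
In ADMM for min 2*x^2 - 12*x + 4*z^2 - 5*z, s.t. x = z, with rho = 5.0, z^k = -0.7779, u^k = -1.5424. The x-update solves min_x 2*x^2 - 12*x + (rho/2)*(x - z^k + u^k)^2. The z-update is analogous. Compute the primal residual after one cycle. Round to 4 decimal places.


ADMM iteration with rho = 5.0, z^k = -0.7779, u^k = -1.5424
Step 1: x-update.
Minimize 2*x^2 - 12*x + (5.0/2)*(x + 0.7779 - 1.5424)^2
FOC: (2*2 + 5.0)*x = 12 + 5.0*(-0.7779 + 1.5424)
x^{k+1} = 1.7581
Step 2: z-update.
Minimize 4*z^2 - 5*z + (5.0/2)*(1.7581 - z - 1.5424)^2
FOC: (2*4 + 5.0)*z = 5 + 5.0*(1.7581 - 1.5424)
z^{k+1} = 0.4676
Step 3: u-update.
u^{k+1} = -1.5424 + 1.7581 - 0.4676 = -0.2519
Step 4: Primal residual = |1.7581 - 0.4676| = 1.2905


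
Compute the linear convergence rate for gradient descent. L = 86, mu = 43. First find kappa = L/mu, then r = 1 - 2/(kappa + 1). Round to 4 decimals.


Step 1: Compute the condition number.
kappa = L/mu = 86/43 = 2.0
Step 2: Compute the convergence rate.
r = 1 - 2/(kappa + 1) = 1 - 2*mu/(L + mu) = (L - mu)/(L + mu) = 43/129 = 0.3333


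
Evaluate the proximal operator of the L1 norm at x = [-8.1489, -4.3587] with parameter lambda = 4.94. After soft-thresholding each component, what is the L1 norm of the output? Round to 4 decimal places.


Soft-thresholding with lambda = 4.94:
prox(-8.1489) = sign(-8.1489)*max(|-8.1489| - 4.94, 0) = -3.2089
prox(-4.3587) = sign(-4.3587)*max(|-4.3587| - 4.94, 0) = 0.0
prox(x) = [-3.2089, 0.0]
||prox(x)||_1 = 3.2089 + 0.0 = 3.2089


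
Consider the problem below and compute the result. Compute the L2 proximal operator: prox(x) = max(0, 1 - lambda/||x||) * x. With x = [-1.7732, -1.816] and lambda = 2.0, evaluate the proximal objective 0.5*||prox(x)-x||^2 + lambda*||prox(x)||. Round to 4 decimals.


Step 1: Compute ||x||.
||x|| = 2.5381
Step 2: Compute scaling factor.
scale = max(0, 1 - 2.0/2.5381) = 0.212
Step 3: prox(x) = [-0.3759, -0.385]
||prox(x)|| = 0.5381
Step 4: Proximal objective.
0.5*||prox-x||^2 = 2.0
lambda*||prox|| = 1.0762
Total = 3.0763


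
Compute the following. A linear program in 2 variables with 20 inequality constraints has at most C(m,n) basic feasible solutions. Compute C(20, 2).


Each vertex corresponds to some choice of n active constraints out of m, so the number of vertices is at most C(m, n) = m! / (n!(m-n)!).
m = 20, n = 2
Numerator: 20 * 19
Denominator: 2! = 2
C(20, 2) = 190


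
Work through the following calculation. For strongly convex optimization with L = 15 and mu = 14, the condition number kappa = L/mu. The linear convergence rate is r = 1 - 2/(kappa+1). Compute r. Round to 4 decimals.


Step 1: Compute the condition number.
kappa = L/mu = 15/14 = 1.0714
Step 2: Compute the convergence rate.
r = 1 - 2/(kappa + 1) = 1 - 2*mu/(L + mu) = (L - mu)/(L + mu) = 1/29 = 0.0345


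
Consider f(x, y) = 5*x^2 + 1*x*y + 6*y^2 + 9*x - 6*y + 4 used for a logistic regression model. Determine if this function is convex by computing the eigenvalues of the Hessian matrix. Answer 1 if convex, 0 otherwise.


The Hessian of f(x,y) = 5*x^2 + 1*x*y + 6*y^2 + 9*x - 6*y + 4 is:
H = [[10, 1], [1, 12]]
Trace = 10 + 12 = 22
Determinant = 10*12 - (1)^2 = 119
Discriminant = (22)^2 - 4*119 = 8.0
Eigenvalues: lambda_1 = 9.5858, lambda_2 = 12.4142
The function is convex.

1


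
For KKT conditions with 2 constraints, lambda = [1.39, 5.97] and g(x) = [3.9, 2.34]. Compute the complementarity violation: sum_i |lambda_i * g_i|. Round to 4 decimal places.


KKT complementary slackness check:
lambda_1 * g_1 = 1.39 * 3.9 = 5.421
lambda_2 * g_2 = 5.97 * 2.34 = 13.9698
Total violation = 5.421 + 13.9698 = 19.3908


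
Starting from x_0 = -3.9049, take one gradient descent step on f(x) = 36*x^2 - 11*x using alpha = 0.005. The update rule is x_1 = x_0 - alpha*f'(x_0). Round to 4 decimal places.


We compute the gradient at x_0 and apply the update.
f'(x) = 72*x - 11
f'(-3.9049) = 72*-3.9049 - 11 = -292.1528
x_1 = -3.9049 - 0.005*-292.1528 = -2.4441


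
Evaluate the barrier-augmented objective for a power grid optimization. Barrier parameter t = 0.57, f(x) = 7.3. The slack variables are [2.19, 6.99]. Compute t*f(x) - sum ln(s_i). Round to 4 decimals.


Step 1: Compute log-barrier.
ln values: [0.7839, 1.9445]
phi = -(0.7839 + 1.9445) = -2.7284
Step 2: Compute augmented objective.
t*f(x) = 0.57*7.3 = 4.161
Total = 4.161 - 2.7284 = 1.4326


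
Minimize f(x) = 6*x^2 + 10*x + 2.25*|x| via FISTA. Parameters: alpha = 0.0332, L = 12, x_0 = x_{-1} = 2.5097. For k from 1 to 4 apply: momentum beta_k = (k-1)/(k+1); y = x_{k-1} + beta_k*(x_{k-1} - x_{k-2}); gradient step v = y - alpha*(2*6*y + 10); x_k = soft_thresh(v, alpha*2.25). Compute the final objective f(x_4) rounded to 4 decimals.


FISTA on f(x) = 6*x^2 + 10*x + 2.25*|x|
L = 12, alpha = 0.0332
Iteration 1: beta = 0.0, y = 2.5097 + 0.0*(2.5097 - 2.5097) = 2.5097
  grad(y) = 40.1164, v = y - alpha*grad = 1.1778
  prox(v) = soft_thresh(1.1778, 0.0747) = 1.1031
Iteration 2: beta = 0.3333, y = 1.1031 + 0.3333*(1.1031 - 2.5097) = 0.6343
  grad(y) = 17.6114, v = y - alpha*grad = 0.0496
  prox(v) = soft_thresh(0.0496, 0.0747) = 0.0
Iteration 3: beta = 0.5, y = 0.0 + 0.5*(0.0 - 1.1031) = -0.5516
  grad(y) = 3.3812, v = y - alpha*grad = -0.6638
  prox(v) = soft_thresh(-0.6638, 0.0747) = -0.5891
Iteration 4: beta = 0.6, y = -0.5891 + 0.6*(-0.5891 - 0.0) = -0.9426
  grad(y) = -1.3112, v = y - alpha*grad = -0.8991
  prox(v) = soft_thresh(-0.8991, 0.0747) = -0.8244
f(x_4) = 6*(-0.8244)^2 + 10*(-0.8244) + 2.25*|-0.8244| = -2.3114


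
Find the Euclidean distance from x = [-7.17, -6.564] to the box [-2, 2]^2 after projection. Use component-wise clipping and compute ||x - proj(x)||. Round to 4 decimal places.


Project each component onto [-2, 2].
clip(-7.17) = -2.0, clip(-6.564) = -2.0
Projection = [-2.0, -2.0]
Squared diffs: [26.7289, 20.8301]
Distance = sqrt(47.559) = 6.8963


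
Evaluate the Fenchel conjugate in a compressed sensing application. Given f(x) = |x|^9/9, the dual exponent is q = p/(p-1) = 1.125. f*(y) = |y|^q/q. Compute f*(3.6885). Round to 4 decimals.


The conjugate exponent q satisfies 1/p + 1/q = 1.
p = 9, so q = 9/(9 - 1) = 1.125
|y|^q = 3.6885^1.125 = 4.3422
f*(3.6885) = 4.3422 / 1.125 = 3.8597


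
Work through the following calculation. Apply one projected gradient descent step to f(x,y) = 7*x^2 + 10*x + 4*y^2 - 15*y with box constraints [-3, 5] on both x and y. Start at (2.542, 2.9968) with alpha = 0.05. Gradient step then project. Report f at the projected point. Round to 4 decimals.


Step 1: Compute gradient at (2.542, 2.9968).
grad_x = 2*7*2.542 + 10 = 45.588
grad_y = 2*4*2.9968 - 15 = 8.9744
Step 2: Gradient step.
x_raw = 2.542 - 0.05*45.588 = 0.2626
y_raw = 2.9968 - 0.05*8.9744 = 2.5481
Step 3: Project onto [-3, 5].
x_proj = clip(0.2626) = 0.2626
y_proj = clip(2.5481) = 2.5481
Step 4: Evaluate f.
f(0.2626, 2.5481) = -9.1416


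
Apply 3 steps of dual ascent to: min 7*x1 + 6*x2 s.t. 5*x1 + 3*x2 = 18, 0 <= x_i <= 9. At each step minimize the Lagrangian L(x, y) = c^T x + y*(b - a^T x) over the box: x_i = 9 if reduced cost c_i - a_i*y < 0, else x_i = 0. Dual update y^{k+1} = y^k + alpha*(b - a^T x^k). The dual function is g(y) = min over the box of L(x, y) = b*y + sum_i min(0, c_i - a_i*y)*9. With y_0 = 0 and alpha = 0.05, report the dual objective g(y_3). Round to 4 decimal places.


Dual ascent for LP: min 7*x1 + 6*x2, 5*x1 + 3*x2 = 18, 0 <= x_i <= 9
Step 1: y^k = 0.0, reduced costs: (7.0, 6.0)
  x^k = (0.0, 0.0), subgradient = b - a^T x = 18.0
  y^{k+1} = 0.0 + 0.05*18.0 = 0.9
Step 2: y^k = 0.9, reduced costs: (2.5, 3.3)
  x^k = (0.0, 0.0), subgradient = b - a^T x = 18.0
  y^{k+1} = 0.9 + 0.05*18.0 = 1.8
Step 3: y^k = 1.8, reduced costs: (-2.0, 0.6)
  x^k = (9.0, 0.0), subgradient = b - a^T x = -27.0
  y^{k+1} = 1.8 + 0.05*-27.0 = 0.45
Dual objective at y_3 = 0.45: reduced costs (4.75, 4.65), box minimizer x = (0.0, 0.0)
g(y_3) = b*y + (c1 - a1*y)*x1 + (c2 - a2*y)*x2 = 18*0.45 + 4.75*0.0 + 4.65*0.0 = 8.1 + 0.0 + 0.0 = 8.1


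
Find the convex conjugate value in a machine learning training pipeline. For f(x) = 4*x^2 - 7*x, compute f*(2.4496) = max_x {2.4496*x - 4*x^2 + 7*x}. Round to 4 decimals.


f*(y) = sup_x {y*x - a*x^2 - b*x} = sup_x {(y-b)*x - a*x^2}
FOC: (y - b) - 2a*x = 0 => x* = (y - b)/(2a)
x* = (2.4496 + 7)/(2*4) = 1.1812
f*(2.4496) = (y-b)^2/(4a) = (2.4496 + 7)^2/(4*4)
= 89.2949/16 = 5.5809


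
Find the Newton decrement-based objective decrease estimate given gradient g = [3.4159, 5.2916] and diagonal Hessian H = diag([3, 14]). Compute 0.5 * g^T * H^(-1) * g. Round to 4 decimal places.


Step 1: H is diagonal, so H^(-1) * g = [1.1386, 0.378].
Step 2: g^T H^(-1) g = sum_i g_i^2 / H_ii
  = (3.4159)^2/3 + (5.2916)^2/14
  = 3.8895 + 2.0001 = 5.8895
Step 3: Objective decrease = 0.5 * g^T H^(-1) g = 2.9448
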